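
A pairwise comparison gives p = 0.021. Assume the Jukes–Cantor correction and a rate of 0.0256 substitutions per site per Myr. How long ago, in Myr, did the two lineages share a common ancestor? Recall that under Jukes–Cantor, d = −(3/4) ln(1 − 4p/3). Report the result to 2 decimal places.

0.42

d = −(3/4) ln(1 − 4p/3) = −0.75 ln(1 − 0.028) = −0.75 ln(0.972)
  = −0.75 × (-0.028399) = 0.021299 substitutions/site.
Under a molecular clock d = 2μt, so t = d/(2μ) = 0.021299 / (2 × 0.0256) = 0.42 Myr.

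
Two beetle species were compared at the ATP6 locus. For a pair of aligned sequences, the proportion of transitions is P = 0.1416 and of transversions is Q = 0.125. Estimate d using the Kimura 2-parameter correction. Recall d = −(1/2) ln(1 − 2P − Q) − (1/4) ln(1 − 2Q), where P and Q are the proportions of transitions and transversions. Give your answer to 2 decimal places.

0.33

Under the Kimura two-parameter model, d = −½ ln(1 − 2P − Q) − ¼ ln(1 − 2Q).
1 − 2P − Q = 0.5918, giving −½ ln(0.5918) = 0.262293.
1 − 2Q = 0.75, giving −¼ ln(0.75) = 0.071921.
d = 0.262293 + 0.071921 = 0.334214.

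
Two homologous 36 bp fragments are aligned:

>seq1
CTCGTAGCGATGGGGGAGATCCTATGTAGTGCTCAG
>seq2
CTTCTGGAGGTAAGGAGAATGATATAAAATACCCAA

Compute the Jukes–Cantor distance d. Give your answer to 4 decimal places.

The sequences differ at 18 of 36 sites, so p = 18/36 = 0.5.
d = −(3/4) ln(1 − 4p/3) = −0.75 ln(1 − 0.666667) = −0.75 ln(0.333333)
  = −0.75 × (-1.098613) = 0.823960 substitutions/site.

0.8240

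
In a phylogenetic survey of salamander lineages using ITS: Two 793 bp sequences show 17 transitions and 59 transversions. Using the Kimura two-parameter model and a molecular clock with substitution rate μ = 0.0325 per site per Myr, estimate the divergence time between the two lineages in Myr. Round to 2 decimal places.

1.58

P = 17/793 ≈ 0.021438 and Q = 59/793 ≈ 0.074401.
Under the Kimura two-parameter model, d = −½ ln(1 − 2P − Q) − ¼ ln(1 − 2Q).
1 − 2P − Q = 0.882723, giving −½ ln(0.882723) = 0.062372.
1 − 2Q = 0.851198, giving −¼ ln(0.851198) = 0.040278.
d = 0.062372 + 0.040278 = 0.102650.
Under a molecular clock d = 2μt, so t = d/(2μ) = 0.102650 / (2 × 0.0325) = 1.58 Myr.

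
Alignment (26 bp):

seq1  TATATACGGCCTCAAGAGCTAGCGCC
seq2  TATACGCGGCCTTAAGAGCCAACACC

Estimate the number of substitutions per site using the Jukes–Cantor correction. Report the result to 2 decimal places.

The sequences differ at 6 of 26 sites (5, 6, 13, 20, 22, 24), so p = 6/26 ≈ 0.230769.
d = −(3/4) ln(1 − 4p/3) = −0.75 ln(1 − 0.307692) = −0.75 ln(0.692308)
  = −0.75 × (-0.367724) = 0.275793 substitutions/site.

0.28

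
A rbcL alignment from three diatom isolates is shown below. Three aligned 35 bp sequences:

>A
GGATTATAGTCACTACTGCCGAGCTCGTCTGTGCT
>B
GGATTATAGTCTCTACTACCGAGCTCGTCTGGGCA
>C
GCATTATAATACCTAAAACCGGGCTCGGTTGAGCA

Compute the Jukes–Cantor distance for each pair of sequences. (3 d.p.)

A–B: 4/35 sites differ → p ≈ 0.114286, d = −0.75 ln(1 − 0.152381) = 0.123993 ≈ 0.124.
A–C: 12/35 sites differ → p ≈ 0.342857, d = −0.75 ln(1 − 0.457143) = 0.458182 ≈ 0.458.
B–C: 10/35 sites differ → p ≈ 0.285714, d = −0.75 ln(1 − 0.380952) = 0.359679 ≈ 0.360.

d(A,B) = 0.124, d(A,C) = 0.458, d(B,C) = 0.360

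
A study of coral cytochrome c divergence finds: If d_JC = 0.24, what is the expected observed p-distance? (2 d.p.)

0.21

p = (3/4)(1 − e^(−4d/3)) = 0.75 × (1 − e^(-0.32)) = 0.75 × (1 − 0.726149) = 0.205388.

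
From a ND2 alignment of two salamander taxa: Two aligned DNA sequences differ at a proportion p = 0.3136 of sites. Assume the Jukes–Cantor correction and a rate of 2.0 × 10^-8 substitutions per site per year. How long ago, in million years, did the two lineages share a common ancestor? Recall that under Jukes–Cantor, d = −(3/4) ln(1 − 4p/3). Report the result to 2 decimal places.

10.15

d = −(3/4) ln(1 − 4p/3) = −0.75 ln(1 − 0.418133) = −0.75 ln(0.581867)
  = −0.75 × (-0.541513) = 0.406135 substitutions/site.
Under a molecular clock d = 2μt, so t = d/(2μ) = 0.406135 / (2 × 2.0 × 10^-8) = 10.15 million years.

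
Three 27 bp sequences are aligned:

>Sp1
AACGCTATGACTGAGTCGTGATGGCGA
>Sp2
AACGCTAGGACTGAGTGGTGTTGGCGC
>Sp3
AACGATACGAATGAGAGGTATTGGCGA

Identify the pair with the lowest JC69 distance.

Sp1 and Sp2

Sp1–Sp2: 4/27 differ, p = 0.148, d = 0.165.
Sp1–Sp3: 7/27 differ, p = 0.259, d = 0.318.
Sp2–Sp3: 6/27 differ, p = 0.222, d = 0.264.
The smallest distance is between Sp1 and Sp2.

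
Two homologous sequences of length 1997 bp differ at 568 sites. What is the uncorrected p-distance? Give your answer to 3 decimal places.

0.284

p = 568/1997 = 0.284426… ≈ 0.284 (to 3 d.p.).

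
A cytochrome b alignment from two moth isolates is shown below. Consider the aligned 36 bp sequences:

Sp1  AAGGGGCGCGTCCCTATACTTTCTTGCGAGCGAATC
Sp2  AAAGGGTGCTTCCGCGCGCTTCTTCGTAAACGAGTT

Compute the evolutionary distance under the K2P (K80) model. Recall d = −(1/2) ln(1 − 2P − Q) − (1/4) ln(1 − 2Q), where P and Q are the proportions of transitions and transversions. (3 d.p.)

Of 36 sites, 14 differences are transitions and 2 are transversions, so P = 14/36 ≈ 0.388889 and Q = 2/36 ≈ 0.055556.
Under the Kimura two-parameter model, d = −½ ln(1 − 2P − Q) − ¼ ln(1 − 2Q).
1 − 2P − Q = 0.166666, giving −½ ln(0.166666) = 0.895882.
1 − 2Q = 0.888888, giving −¼ ln(0.888888) = 0.029446.
d = 0.895882 + 0.029446 = 0.925328.

0.925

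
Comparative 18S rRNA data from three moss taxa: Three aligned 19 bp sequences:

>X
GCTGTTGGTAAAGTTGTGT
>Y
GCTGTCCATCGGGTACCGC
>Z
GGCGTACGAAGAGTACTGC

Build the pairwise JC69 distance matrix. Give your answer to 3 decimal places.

d(X,Y) = 0.907, d(X,Z) = 0.749, d(Y,Z) = 0.618

X–Y: 10/19 sites differ → p ≈ 0.526316, d = −0.75 ln(1 − 0.701755) = 0.907380 ≈ 0.907.
X–Z: 9/19 sites differ → p ≈ 0.473684, d = −0.75 ln(1 − 0.631579) = 0.748897 ≈ 0.749.
Y–Z: 8/19 sites differ → p ≈ 0.421053, d = −0.75 ln(1 − 0.561404) = 0.618132 ≈ 0.618.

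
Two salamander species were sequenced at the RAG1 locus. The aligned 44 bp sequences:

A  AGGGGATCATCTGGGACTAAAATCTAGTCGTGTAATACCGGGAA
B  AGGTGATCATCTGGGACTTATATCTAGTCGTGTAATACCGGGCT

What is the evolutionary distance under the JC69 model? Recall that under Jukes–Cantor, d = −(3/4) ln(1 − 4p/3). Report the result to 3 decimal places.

The sequences differ at 5 of 44 sites (4, 19, 21, 43, 44), so p = 5/44 ≈ 0.113636.
d = −(3/4) ln(1 − 4p/3) = −0.75 ln(1 − 0.151515) = −0.75 ln(0.848485)
  = −0.75 × (-0.164303) = 0.123227 substitutions/site.

0.123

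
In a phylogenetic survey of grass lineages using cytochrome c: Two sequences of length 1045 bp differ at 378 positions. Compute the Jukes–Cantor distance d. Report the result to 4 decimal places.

0.4938

p = 378/1045 ≈ 0.361722.
d = −(3/4) ln(1 − 4p/3) = −0.75 ln(1 − 0.482296) = −0.75 ln(0.517704)
  = −0.75 × (-0.658352) = 0.493764 substitutions/site.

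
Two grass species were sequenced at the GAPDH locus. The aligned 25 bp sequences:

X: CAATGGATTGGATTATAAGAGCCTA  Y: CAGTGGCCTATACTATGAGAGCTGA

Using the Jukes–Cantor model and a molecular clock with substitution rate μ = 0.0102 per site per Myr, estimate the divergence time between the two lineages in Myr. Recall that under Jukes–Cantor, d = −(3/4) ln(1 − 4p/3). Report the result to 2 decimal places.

24.04

The sequences differ at 9 of 25 sites (3, 7, 8, 10, 11, 13, 17, 23, 24), so p = 9/25 = 0.36.
d = −(3/4) ln(1 − 4p/3) = −0.75 ln(1 − 0.48) = −0.75 ln(0.52)
  = −0.75 × (-0.653926) = 0.490445 substitutions/site.
Under a molecular clock d = 2μt, so t = d/(2μ) = 0.490445 / (2 × 0.0102) = 24.04 Myr.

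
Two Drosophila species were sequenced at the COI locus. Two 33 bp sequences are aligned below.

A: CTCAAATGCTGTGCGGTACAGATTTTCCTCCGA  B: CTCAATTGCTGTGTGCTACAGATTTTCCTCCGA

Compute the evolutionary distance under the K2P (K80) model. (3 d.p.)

Of 33 sites, 1 differences are transitions and 2 are transversions, so P = 1/33 ≈ 0.030303 and Q = 2/33 ≈ 0.060606.
Under the Kimura two-parameter model, d = −½ ln(1 − 2P − Q) − ¼ ln(1 − 2Q).
1 − 2P − Q = 0.878788, giving −½ ln(0.878788) = 0.064606.
1 − 2Q = 0.878788, giving −¼ ln(0.878788) = 0.032303.
d = 0.064606 + 0.032303 = 0.096909.

0.097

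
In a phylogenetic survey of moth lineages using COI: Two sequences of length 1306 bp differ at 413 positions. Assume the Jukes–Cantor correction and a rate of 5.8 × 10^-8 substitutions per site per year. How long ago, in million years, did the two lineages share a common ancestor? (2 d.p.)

p = 413/1306 ≈ 0.316233.
d = −(3/4) ln(1 − 4p/3) = −0.75 ln(1 − 0.421644) = −0.75 ln(0.578356)
  = −0.75 × (-0.547566) = 0.410675 substitutions/site.
Under a molecular clock d = 2μt, so t = d/(2μ) = 0.410675 / (2 × 5.8 × 10^-8) = 3.54 million years.

3.54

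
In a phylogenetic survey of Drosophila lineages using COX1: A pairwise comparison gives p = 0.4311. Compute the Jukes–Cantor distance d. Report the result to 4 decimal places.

0.6414

d = −(3/4) ln(1 − 4p/3) = −0.75 ln(1 − 0.5748) = −0.75 ln(0.4252)
  = −0.75 × (-0.855196) = 0.641397 substitutions/site.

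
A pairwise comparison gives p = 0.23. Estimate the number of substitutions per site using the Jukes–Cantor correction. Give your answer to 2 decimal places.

0.27

d = −(3/4) ln(1 − 4p/3) = −0.75 ln(1 − 0.306667) = −0.75 ln(0.693333)
  = −0.75 × (-0.366245) = 0.274684 substitutions/site.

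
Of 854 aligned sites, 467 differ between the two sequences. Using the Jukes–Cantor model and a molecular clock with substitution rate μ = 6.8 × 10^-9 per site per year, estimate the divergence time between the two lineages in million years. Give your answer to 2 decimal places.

p = 467/854 ≈ 0.546838.
d = −(3/4) ln(1 − 4p/3) = −0.75 ln(1 − 0.729117) = −0.75 ln(0.270883)
  = −0.75 × (-1.306068) = 0.979551 substitutions/site.
Under a molecular clock d = 2μt, so t = d/(2μ) = 0.979551 / (2 × 6.8 × 10^-9) = 72.03 million years.

72.03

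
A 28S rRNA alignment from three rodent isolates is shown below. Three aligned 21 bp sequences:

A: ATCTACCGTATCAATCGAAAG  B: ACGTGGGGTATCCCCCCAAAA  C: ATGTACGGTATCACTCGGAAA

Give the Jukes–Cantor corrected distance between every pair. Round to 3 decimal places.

A–B: 10/21 sites differ → p ≈ 0.47619, d = −0.75 ln(1 − 0.63492) = 0.755729 ≈ 0.756.
A–C: 5/21 sites differ → p ≈ 0.238095, d = −0.75 ln(1 − 0.31746) = 0.286451 ≈ 0.286.
B–C: 7/21 sites differ → p ≈ 0.333333, d = −0.75 ln(1 − 0.444444) = 0.440839 ≈ 0.441.

d(A,B) = 0.756, d(A,C) = 0.286, d(B,C) = 0.441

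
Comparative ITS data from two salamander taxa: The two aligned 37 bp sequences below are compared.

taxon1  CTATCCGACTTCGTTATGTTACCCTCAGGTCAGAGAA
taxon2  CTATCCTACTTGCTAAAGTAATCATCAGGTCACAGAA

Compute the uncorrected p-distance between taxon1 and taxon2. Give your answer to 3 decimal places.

The sequences differ at 9 of 37 positions (sites 7, 12, 13, 15, 17, 20, 22, 24, 33).
p = 9/37 = 0.243243… ≈ 0.243 (to 3 d.p.).

0.243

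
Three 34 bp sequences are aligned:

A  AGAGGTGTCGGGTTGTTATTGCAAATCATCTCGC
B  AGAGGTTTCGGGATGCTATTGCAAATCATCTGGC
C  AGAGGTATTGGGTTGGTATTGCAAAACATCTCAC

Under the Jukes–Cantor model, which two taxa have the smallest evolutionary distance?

A–B: 4/34 differ, p = 0.118, d = 0.128.
A–C: 5/34 differ, p = 0.147, d = 0.164.
B–C: 7/34 differ, p = 0.206, d = 0.241.
The smallest distance is between A and B.

A and B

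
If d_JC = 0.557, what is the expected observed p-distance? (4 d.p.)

0.3931

p = (3/4)(1 − e^(−4d/3)) = 0.75 × (1 − e^(-0.742667)) = 0.75 × (1 − 0.475843) = 0.393118.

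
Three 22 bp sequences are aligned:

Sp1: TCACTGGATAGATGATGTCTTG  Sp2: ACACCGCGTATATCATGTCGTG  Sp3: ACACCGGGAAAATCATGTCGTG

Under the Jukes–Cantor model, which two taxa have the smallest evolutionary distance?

Sp2 and Sp3

Sp1–Sp2: 7/22 differ, p = 0.318, d = 0.414.
Sp1–Sp3: 7/22 differ, p = 0.318, d = 0.414.
Sp2–Sp3: 3/22 differ, p = 0.136, d = 0.151.
The smallest distance is between Sp2 and Sp3.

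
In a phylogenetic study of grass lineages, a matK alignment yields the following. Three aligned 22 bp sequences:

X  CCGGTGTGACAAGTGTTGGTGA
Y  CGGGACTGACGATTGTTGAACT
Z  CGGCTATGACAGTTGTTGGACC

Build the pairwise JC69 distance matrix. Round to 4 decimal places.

X–Y: 9/22 sites differ → p ≈ 0.409091, d = −0.75 ln(1 − 0.545455) = 0.591344 ≈ 0.5913.
X–Z: 8/22 sites differ → p ≈ 0.363636, d = −0.75 ln(1 − 0.484848) = 0.497470 ≈ 0.4975.
Y–Z: 7/22 sites differ → p ≈ 0.318182, d = −0.75 ln(1 − 0.424243) = 0.414052 ≈ 0.4141.

d(X,Y) = 0.5913, d(X,Z) = 0.4975, d(Y,Z) = 0.4141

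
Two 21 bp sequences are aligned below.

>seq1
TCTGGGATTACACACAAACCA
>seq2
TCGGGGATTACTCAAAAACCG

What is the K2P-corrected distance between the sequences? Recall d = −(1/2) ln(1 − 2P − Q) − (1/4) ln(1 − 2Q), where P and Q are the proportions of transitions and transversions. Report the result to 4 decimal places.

0.2201

Of 21 sites, 1 differences are transitions and 3 are transversions, so P = 1/21 ≈ 0.047619 and Q = 3/21 ≈ 0.142857.
Under the Kimura two-parameter model, d = −½ ln(1 − 2P − Q) − ¼ ln(1 − 2Q).
1 − 2P − Q = 0.761905, giving −½ ln(0.761905) = 0.135967.
1 − 2Q = 0.714286, giving −¼ ln(0.714286) = 0.084118.
d = 0.135967 + 0.084118 = 0.220085.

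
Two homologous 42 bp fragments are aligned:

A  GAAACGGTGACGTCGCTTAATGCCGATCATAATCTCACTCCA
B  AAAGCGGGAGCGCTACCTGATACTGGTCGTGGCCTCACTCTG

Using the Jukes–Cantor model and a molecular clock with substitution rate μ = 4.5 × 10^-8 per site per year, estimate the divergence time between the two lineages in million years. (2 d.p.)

7.70

The sequences differ at 19 of 42 sites, so p = 19/42 ≈ 0.452381.
d = −(3/4) ln(1 − 4p/3) = −0.75 ln(1 − 0.603175) = −0.75 ln(0.396825)
  = −0.75 × (-0.924260) = 0.693195 substitutions/site.
Under a molecular clock d = 2μt, so t = d/(2μ) = 0.693195 / (2 × 4.5 × 10^-8) = 7.70 million years.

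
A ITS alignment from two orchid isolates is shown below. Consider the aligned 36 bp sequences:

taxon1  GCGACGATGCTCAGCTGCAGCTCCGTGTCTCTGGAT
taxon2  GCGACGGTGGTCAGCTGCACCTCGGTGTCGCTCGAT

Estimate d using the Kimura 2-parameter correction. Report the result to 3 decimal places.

0.189

Of 36 sites, 1 differences are transitions and 5 are transversions, so P = 1/36 ≈ 0.027778 and Q = 5/36 ≈ 0.138889.
Under the Kimura two-parameter model, d = −½ ln(1 − 2P − Q) − ¼ ln(1 − 2Q).
1 − 2P − Q = 0.805555, giving −½ ln(0.805555) = 0.108112.
1 − 2Q = 0.722222, giving −¼ ln(0.722222) = 0.081356.
d = 0.108112 + 0.081356 = 0.189468.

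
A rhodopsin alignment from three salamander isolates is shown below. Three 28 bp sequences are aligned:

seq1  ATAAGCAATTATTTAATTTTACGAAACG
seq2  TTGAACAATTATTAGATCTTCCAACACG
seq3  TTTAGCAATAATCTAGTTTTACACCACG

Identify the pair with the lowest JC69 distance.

seq1–seq2: 9/28 differ, p = 0.321, d = 0.420.
seq1–seq3: 8/28 differ, p = 0.286, d = 0.360.
seq2–seq3: 10/28 differ, p = 0.357, d = 0.485.
The smallest distance is between seq1 and seq3.

seq1 and seq3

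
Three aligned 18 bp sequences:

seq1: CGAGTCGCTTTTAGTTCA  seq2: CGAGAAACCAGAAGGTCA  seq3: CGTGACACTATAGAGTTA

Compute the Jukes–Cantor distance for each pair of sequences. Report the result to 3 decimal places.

d(seq1,seq2) = 0.673, d(seq1,seq3) = 0.824, d(seq2,seq3) = 0.548

seq1–seq2: 8/18 sites differ → p ≈ 0.444444, d = −0.75 ln(1 − 0.592592) = 0.673455 ≈ 0.673.
seq1–seq3: 9/18 sites differ → p = 0.5, d = −0.75 ln(1 − 0.666667) = 0.823960 ≈ 0.824.
seq2–seq3: 7/18 sites differ → p ≈ 0.388889, d = −0.75 ln(1 − 0.518519) = 0.548166 ≈ 0.548.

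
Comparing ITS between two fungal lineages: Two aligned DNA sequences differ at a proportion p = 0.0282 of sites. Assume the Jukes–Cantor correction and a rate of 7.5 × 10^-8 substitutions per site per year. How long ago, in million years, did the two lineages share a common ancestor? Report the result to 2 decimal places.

0.19

d = −(3/4) ln(1 − 4p/3) = −0.75 ln(1 − 0.0376) = −0.75 ln(0.9624)
  = −0.75 × (-0.038325) = 0.028744 substitutions/site.
Under a molecular clock d = 2μt, so t = d/(2μ) = 0.028744 / (2 × 7.5 × 10^-8) = 0.19 million years.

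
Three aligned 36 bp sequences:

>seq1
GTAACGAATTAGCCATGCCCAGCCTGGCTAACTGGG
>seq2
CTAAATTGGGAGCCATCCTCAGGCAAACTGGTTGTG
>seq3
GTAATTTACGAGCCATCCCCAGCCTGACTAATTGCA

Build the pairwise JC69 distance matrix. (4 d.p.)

d(seq1,seq2) = 0.7449, d(seq1,seq3) = 0.3470, d(seq2,seq3) = 0.4408

seq1–seq2: 17/36 sites differ → p ≈ 0.472222, d = −0.75 ln(1 − 0.629629) = 0.744938 ≈ 0.7449.
seq1–seq3: 10/36 sites differ → p ≈ 0.277778, d = −0.75 ln(1 − 0.370371) = 0.346968 ≈ 0.3470.
seq2–seq3: 12/36 sites differ → p ≈ 0.333333, d = −0.75 ln(1 − 0.444444) = 0.440839 ≈ 0.4408.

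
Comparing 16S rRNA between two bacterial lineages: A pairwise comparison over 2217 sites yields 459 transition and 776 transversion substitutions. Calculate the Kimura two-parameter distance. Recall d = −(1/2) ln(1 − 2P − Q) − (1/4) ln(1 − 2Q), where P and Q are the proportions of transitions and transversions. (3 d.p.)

P = 459/2217 ≈ 0.207037 and Q = 776/2217 ≈ 0.350023.
Under the Kimura two-parameter model, d = −½ ln(1 − 2P − Q) − ¼ ln(1 − 2Q).
1 − 2P − Q = 0.235903, giving −½ ln(0.235903) = 0.722167.
1 − 2Q = 0.299954, giving −¼ ln(0.299954) = 0.301032.
d = 0.722167 + 0.301032 = 1.023199.

1.023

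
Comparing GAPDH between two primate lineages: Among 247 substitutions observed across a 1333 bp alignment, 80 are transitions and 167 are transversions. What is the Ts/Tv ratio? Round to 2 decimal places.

R = 80/167 = 0.479041… ≈ 0.48 (to 2 d.p.).

0.48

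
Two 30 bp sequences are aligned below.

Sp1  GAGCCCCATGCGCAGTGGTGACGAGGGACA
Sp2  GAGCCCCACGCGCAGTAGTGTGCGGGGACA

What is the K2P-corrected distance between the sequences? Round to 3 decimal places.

0.234

Of 30 sites, 3 differences are transitions and 3 are transversions, so P = 3/30 = 0.1 and Q = 3/30 = 0.1.
Under the Kimura two-parameter model, d = −½ ln(1 − 2P − Q) − ¼ ln(1 − 2Q).
1 − 2P − Q = 0.7, giving −½ ln(0.7) = 0.178337.
1 − 2Q = 0.8, giving −¼ ln(0.8) = 0.055786.
d = 0.178337 + 0.055786 = 0.234123.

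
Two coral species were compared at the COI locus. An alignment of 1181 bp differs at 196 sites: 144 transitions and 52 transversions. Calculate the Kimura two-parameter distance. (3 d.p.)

0.193

P = 144/1181 ≈ 0.121931 and Q = 52/1181 ≈ 0.04403.
Under the Kimura two-parameter model, d = −½ ln(1 − 2P − Q) − ¼ ln(1 − 2Q).
1 − 2P − Q = 0.712108, giving −½ ln(0.712108) = 0.169763.
1 − 2Q = 0.91194, giving −¼ ln(0.91194) = 0.023045.
d = 0.169763 + 0.023045 = 0.192808.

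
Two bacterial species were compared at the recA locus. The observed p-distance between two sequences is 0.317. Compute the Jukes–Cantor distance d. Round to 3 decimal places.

0.412

d = −(3/4) ln(1 − 4p/3) = −0.75 ln(1 − 0.422667) = −0.75 ln(0.577333)
  = −0.75 × (-0.549336) = 0.412002 substitutions/site.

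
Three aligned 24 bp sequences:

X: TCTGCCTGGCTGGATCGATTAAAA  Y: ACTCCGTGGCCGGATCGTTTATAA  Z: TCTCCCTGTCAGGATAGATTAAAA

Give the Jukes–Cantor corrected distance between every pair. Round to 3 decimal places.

d(X,Y) = 0.304, d(X,Z) = 0.188, d(Y,Z) = 0.369

X–Y: 6/24 sites differ → p = 0.25, d = −0.75 ln(1 − 0.333333) = 0.304098 ≈ 0.304.
X–Z: 4/24 sites differ → p ≈ 0.166667, d = −0.75 ln(1 − 0.222223) = 0.188487 ≈ 0.188.
Y–Z: 7/24 sites differ → p ≈ 0.291667, d = −0.75 ln(1 − 0.388889) = 0.369358 ≈ 0.369.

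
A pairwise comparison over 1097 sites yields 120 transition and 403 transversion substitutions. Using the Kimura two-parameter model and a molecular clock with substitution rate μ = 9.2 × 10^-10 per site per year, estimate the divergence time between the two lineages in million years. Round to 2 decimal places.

420.04

P = 120/1097 ≈ 0.109389 and Q = 403/1097 ≈ 0.367366.
Under the Kimura two-parameter model, d = −½ ln(1 − 2P − Q) − ¼ ln(1 − 2Q).
1 − 2P − Q = 0.413856, giving −½ ln(0.413856) = 0.441119.
1 − 2Q = 0.265268, giving −¼ ln(0.265268) = 0.331754.
d = 0.441119 + 0.331754 = 0.772873.
Under a molecular clock d = 2μt, so t = d/(2μ) = 0.772873 / (2 × 9.2 × 10^-10) = 420.04 million years.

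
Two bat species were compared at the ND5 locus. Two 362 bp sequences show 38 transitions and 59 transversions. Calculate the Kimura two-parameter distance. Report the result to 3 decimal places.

0.332

P = 38/362 ≈ 0.104972 and Q = 59/362 ≈ 0.162983.
Under the Kimura two-parameter model, d = −½ ln(1 − 2P − Q) − ¼ ln(1 − 2Q).
1 − 2P − Q = 0.627073, giving −½ ln(0.627073) = 0.233346.
1 − 2Q = 0.674034, giving −¼ ln(0.674034) = 0.098619.
d = 0.233346 + 0.098619 = 0.331965.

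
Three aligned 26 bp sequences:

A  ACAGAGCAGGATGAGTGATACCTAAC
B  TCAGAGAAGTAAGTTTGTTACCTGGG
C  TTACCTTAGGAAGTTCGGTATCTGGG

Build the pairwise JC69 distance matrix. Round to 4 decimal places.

d(A,B) = 0.5393, d(A,C) = 1.0998, d(B,C) = 0.4643

A–B: 10/26 sites differ → p ≈ 0.384615, d = −0.75 ln(1 − 0.51282) = 0.539341 ≈ 0.5393.
A–C: 15/26 sites differ → p ≈ 0.576923, d = −0.75 ln(1 − 0.769231) = 1.099754 ≈ 1.0998.
B–C: 9/26 sites differ → p ≈ 0.346154, d = −0.75 ln(1 − 0.461539) = 0.464280 ≈ 0.4643.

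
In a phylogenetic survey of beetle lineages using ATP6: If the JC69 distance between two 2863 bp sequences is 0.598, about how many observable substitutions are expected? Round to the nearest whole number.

1180

Invert JC69: p = (3/4)(1 − e^(−4d/3)) = 0.75 × (1 − e^(-0.797333)) = 0.75 × (1 − 0.450529) = 0.412103.
Expected differing sites = pL ≈ 0.412103 × 2863 = 1179.850889 ≈ 1180.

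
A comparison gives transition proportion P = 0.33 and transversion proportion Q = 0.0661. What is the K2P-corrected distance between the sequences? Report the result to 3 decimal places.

Under the Kimura two-parameter model, d = −½ ln(1 − 2P − Q) − ¼ ln(1 − 2Q).
1 − 2P − Q = 0.2739, giving −½ ln(0.2739) = 0.647496.
1 − 2Q = 0.8678, giving −¼ ln(0.8678) = 0.035449.
d = 0.647496 + 0.035449 = 0.682945.

0.683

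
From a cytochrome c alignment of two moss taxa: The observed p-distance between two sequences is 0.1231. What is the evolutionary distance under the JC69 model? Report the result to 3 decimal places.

0.134

d = −(3/4) ln(1 − 4p/3) = −0.75 ln(1 − 0.164133) = −0.75 ln(0.835867)
  = −0.75 × (-0.179286) = 0.134465 substitutions/site.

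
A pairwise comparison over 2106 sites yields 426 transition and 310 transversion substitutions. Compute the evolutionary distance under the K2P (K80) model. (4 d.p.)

0.4884

P = 426/2106 ≈ 0.202279 and Q = 310/2106 ≈ 0.147198.
Under the Kimura two-parameter model, d = −½ ln(1 − 2P − Q) − ¼ ln(1 − 2Q).
1 − 2P − Q = 0.448244, giving −½ ln(0.448244) = 0.401209.
1 − 2Q = 0.705604, giving −¼ ln(0.705604) = 0.087175.
d = 0.401209 + 0.087175 = 0.488384.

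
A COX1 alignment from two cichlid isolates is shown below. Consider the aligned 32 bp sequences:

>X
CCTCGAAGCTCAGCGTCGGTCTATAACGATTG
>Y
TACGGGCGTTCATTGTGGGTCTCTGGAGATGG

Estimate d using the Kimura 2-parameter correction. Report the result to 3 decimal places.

0.755

Of 32 sites, 7 differences are transitions and 8 are transversions, so P = 7/32 = 0.21875 and Q = 8/32 = 0.25.
Under the Kimura two-parameter model, d = −½ ln(1 − 2P − Q) − ¼ ln(1 − 2Q).
1 − 2P − Q = 0.3125, giving −½ ln(0.3125) = 0.581575.
1 − 2Q = 0.5, giving −¼ ln(0.5) = 0.173287.
d = 0.581575 + 0.173287 = 0.754862.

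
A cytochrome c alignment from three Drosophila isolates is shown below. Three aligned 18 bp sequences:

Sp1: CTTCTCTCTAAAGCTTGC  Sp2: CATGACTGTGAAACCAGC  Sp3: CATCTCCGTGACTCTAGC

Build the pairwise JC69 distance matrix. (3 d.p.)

d(Sp1,Sp2) = 0.673, d(Sp1,Sp3) = 0.548, d(Sp2,Sp3) = 0.441

Sp1–Sp2: 8/18 sites differ → p ≈ 0.444444, d = −0.75 ln(1 − 0.592592) = 0.673455 ≈ 0.673.
Sp1–Sp3: 7/18 sites differ → p ≈ 0.388889, d = −0.75 ln(1 − 0.518519) = 0.548166 ≈ 0.548.
Sp2–Sp3: 6/18 sites differ → p ≈ 0.333333, d = −0.75 ln(1 − 0.444444) = 0.440839 ≈ 0.441.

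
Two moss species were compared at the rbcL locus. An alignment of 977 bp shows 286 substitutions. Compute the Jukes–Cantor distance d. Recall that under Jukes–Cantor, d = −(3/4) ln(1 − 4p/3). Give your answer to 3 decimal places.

p = 286/977 ≈ 0.292733.
d = −(3/4) ln(1 − 4p/3) = −0.75 ln(1 − 0.390311) = −0.75 ln(0.609689)
  = −0.75 × (-0.494806) = 0.371105 substitutions/site.

0.371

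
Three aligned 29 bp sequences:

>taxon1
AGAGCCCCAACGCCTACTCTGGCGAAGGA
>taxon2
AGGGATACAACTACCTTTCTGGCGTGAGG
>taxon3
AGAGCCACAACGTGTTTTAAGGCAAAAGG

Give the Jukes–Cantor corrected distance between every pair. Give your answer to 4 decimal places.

taxon1–taxon2: 13/29 sites differ → p ≈ 0.448276, d = −0.75 ln(1 − 0.597701) = 0.682920 ≈ 0.6829.
taxon1–taxon3: 10/29 sites differ → p ≈ 0.344828, d = −0.75 ln(1 − 0.459771) = 0.461822 ≈ 0.4618.
taxon2–taxon3: 12/29 sites differ → p ≈ 0.413793, d = −0.75 ln(1 − 0.551724) = 0.601760 ≈ 0.6018.

d(taxon1,taxon2) = 0.6829, d(taxon1,taxon3) = 0.4618, d(taxon2,taxon3) = 0.6018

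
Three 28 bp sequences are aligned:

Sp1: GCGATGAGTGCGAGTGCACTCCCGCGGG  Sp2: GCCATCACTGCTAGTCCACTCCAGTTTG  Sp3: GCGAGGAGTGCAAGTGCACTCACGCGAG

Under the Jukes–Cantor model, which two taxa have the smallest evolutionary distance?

Sp1–Sp2: 9/28 differ, p = 0.321, d = 0.420.
Sp1–Sp3: 4/28 differ, p = 0.143, d = 0.158.
Sp2–Sp3: 11/28 differ, p = 0.393, d = 0.556.
The smallest distance is between Sp1 and Sp3.

Sp1 and Sp3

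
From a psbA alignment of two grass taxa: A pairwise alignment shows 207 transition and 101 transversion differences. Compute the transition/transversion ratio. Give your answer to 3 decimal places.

R = 207/101 = 2.049504… ≈ 2.050 (to 3 d.p.).

2.050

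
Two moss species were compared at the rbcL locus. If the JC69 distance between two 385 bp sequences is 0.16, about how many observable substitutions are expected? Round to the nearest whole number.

Invert JC69: p = (3/4)(1 − e^(−4d/3)) = 0.75 × (1 − e^(-0.213333)) = 0.75 × (1 − 0.807887) = 0.144085.
Expected differing sites = pL ≈ 0.144085 × 385 = 55.472725 ≈ 55.

55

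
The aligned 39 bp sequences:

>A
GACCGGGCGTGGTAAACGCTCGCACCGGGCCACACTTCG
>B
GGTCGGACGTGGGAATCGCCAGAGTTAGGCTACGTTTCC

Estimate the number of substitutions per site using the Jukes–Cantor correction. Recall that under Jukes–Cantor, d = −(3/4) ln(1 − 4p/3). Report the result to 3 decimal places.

The sequences differ at 16 of 39 sites, so p = 16/39 ≈ 0.410256.
d = −(3/4) ln(1 − 4p/3) = −0.75 ln(1 − 0.547008) = −0.75 ln(0.452992)
  = −0.75 × (-0.791881) = 0.593911 substitutions/site.

0.594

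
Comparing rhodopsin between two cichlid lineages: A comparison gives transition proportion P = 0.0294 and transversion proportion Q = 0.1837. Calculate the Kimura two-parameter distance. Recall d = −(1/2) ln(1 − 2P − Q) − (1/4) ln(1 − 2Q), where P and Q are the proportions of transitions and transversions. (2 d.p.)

0.25

Under the Kimura two-parameter model, d = −½ ln(1 − 2P − Q) − ¼ ln(1 − 2Q).
1 − 2P − Q = 0.7575, giving −½ ln(0.7575) = 0.138866.
1 − 2Q = 0.6326, giving −¼ ln(0.6326) = 0.114479.
d = 0.138866 + 0.114479 = 0.253345.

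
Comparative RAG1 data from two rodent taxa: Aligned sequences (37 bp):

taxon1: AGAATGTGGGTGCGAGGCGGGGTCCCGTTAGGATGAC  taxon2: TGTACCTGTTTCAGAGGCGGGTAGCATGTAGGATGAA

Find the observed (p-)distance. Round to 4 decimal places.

The sequences differ at 15 of 37 positions.
p = 15/37 = 0.405405… ≈ 0.4054 (to 4 d.p.).

0.4054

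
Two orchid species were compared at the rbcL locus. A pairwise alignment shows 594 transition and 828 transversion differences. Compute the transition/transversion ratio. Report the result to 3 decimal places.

R = 594/828 = 0.717391… ≈ 0.717 (to 3 d.p.).

0.717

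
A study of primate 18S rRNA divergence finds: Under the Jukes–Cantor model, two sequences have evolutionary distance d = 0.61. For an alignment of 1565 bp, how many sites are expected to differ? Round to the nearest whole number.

653

Invert JC69: p = (3/4)(1 − e^(−4d/3)) = 0.75 × (1 − e^(-0.813333)) = 0.75 × (1 − 0.443378) = 0.417467.
Expected differing sites = pL ≈ 0.417467 × 1565 = 653.335855 ≈ 653.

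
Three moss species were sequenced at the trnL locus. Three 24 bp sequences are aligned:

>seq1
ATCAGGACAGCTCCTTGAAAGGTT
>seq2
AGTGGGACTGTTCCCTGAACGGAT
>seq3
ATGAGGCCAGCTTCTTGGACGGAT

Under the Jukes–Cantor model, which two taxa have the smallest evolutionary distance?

seq1–seq2: 8/24 differ, p = 0.333, d = 0.441.
seq1–seq3: 6/24 differ, p = 0.250, d = 0.304.
seq2–seq3: 9/24 differ, p = 0.375, d = 0.520.
The smallest distance is between seq1 and seq3.

seq1 and seq3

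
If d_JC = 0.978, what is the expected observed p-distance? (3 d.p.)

0.546

p = (3/4)(1 − e^(−4d/3)) = 0.75 × (1 − e^(-1.304)) = 0.75 × (1 − 0.271444) = 0.546417.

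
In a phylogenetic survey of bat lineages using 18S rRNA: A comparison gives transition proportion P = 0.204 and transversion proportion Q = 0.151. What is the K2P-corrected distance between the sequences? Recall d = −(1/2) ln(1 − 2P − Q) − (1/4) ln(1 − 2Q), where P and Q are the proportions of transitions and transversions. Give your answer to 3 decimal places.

0.499

Under the Kimura two-parameter model, d = −½ ln(1 − 2P − Q) − ¼ ln(1 − 2Q).
1 − 2P − Q = 0.441, giving −½ ln(0.441) = 0.409355.
1 − 2Q = 0.698, giving −¼ ln(0.698) = 0.089884.
d = 0.409355 + 0.089884 = 0.499239.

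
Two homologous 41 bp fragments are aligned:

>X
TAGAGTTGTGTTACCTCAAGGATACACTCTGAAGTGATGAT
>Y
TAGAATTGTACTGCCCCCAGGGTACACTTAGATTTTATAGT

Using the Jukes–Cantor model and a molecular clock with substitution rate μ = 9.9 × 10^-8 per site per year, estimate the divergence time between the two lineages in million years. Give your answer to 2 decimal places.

The sequences differ at 14 of 41 sites, so p = 14/41 ≈ 0.341463.
d = −(3/4) ln(1 − 4p/3) = −0.75 ln(1 − 0.455284) = −0.75 ln(0.544716)
  = −0.75 × (-0.607491) = 0.455618 substitutions/site.
Under a molecular clock d = 2μt, so t = d/(2μ) = 0.455618 / (2 × 9.9 × 10^-8) = 2.30 million years.

2.30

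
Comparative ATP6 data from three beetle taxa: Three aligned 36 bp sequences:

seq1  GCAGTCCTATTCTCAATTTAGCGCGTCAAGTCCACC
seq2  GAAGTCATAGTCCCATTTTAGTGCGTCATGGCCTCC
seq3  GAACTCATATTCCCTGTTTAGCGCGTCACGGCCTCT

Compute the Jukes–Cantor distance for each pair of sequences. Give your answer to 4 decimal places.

d(seq1,seq2) = 0.3041, d(seq1,seq3) = 0.3470, d(seq2,seq3) = 0.2251

seq1–seq2: 9/36 sites differ → p = 0.25, d = −0.75 ln(1 − 0.333333) = 0.304098 ≈ 0.3041.
seq1–seq3: 10/36 sites differ → p ≈ 0.277778, d = −0.75 ln(1 − 0.370371) = 0.346968 ≈ 0.3470.
seq2–seq3: 7/36 sites differ → p ≈ 0.194444, d = −0.75 ln(1 − 0.259259) = 0.225078 ≈ 0.2251.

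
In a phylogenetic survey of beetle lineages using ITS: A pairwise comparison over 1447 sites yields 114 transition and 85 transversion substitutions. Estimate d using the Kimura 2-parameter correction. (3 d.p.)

P = 114/1447 ≈ 0.078784 and Q = 85/1447 ≈ 0.058742.
Under the Kimura two-parameter model, d = −½ ln(1 − 2P − Q) − ¼ ln(1 − 2Q).
1 − 2P − Q = 0.78369, giving −½ ln(0.78369) = 0.121871.
1 − 2Q = 0.882516, giving −¼ ln(0.882516) = 0.031245.
d = 0.121871 + 0.031245 = 0.153116.

0.153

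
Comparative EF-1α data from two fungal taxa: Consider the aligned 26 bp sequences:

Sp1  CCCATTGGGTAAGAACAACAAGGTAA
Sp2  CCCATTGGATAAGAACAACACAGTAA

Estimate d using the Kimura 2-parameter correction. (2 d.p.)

0.13

Of 26 sites, 2 differences are transitions and 1 are transversions, so P = 2/26 ≈ 0.076923 and Q = 1/26 ≈ 0.038462.
Under the Kimura two-parameter model, d = −½ ln(1 − 2P − Q) − ¼ ln(1 − 2Q).
1 − 2P − Q = 0.807692, giving −½ ln(0.807692) = 0.106787.
1 − 2Q = 0.923076, giving −¼ ln(0.923076) = 0.020011.
d = 0.106787 + 0.020011 = 0.126798.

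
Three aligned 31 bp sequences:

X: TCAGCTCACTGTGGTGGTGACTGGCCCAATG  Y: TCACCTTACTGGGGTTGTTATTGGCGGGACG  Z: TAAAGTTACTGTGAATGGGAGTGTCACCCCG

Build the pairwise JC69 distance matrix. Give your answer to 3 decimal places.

X–Y: 10/31 sites differ → p ≈ 0.322581, d = −0.75 ln(1 − 0.430108) = 0.421731 ≈ 0.422.
X–Z: 14/31 sites differ → p ≈ 0.451613, d = −0.75 ln(1 − 0.602151) = 0.691262 ≈ 0.691.
Y–Z: 14/31 sites differ → p ≈ 0.451613, d = −0.75 ln(1 − 0.602151) = 0.691262 ≈ 0.691.

d(X,Y) = 0.422, d(X,Z) = 0.691, d(Y,Z) = 0.691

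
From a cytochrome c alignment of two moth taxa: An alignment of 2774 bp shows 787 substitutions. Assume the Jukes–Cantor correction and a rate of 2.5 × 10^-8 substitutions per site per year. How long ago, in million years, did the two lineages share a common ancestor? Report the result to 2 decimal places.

7.13

p = 787/2774 ≈ 0.283706.
d = −(3/4) ln(1 − 4p/3) = −0.75 ln(1 − 0.378275) = −0.75 ln(0.621725)
  = −0.75 × (-0.475257) = 0.356443 substitutions/site.
Under a molecular clock d = 2μt, so t = d/(2μ) = 0.356443 / (2 × 2.5 × 10^-8) = 7.13 million years.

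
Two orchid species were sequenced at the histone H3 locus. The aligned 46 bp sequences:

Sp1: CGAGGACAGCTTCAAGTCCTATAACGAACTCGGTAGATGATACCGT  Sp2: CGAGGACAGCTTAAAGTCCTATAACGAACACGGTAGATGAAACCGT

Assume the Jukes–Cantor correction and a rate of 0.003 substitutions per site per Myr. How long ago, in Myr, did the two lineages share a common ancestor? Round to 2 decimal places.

The sequences differ at 3 of 46 sites (13, 30, 41), so p = 3/46 ≈ 0.065217.
d = −(3/4) ln(1 − 4p/3) = −0.75 ln(1 − 0.086956) = −0.75 ln(0.913044)
  = −0.75 × (-0.090971) = 0.068228 substitutions/site.
Under a molecular clock d = 2μt, so t = d/(2μ) = 0.068228 / (2 × 0.003) = 11.37 Myr.

11.37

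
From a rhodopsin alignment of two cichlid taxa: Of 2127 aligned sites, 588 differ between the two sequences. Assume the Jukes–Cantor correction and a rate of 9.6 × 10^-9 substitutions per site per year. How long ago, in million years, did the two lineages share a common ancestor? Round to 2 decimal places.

17.96

p = 588/2127 ≈ 0.276446.
d = −(3/4) ln(1 − 4p/3) = −0.75 ln(1 − 0.368595) = −0.75 ln(0.631405)
  = −0.75 × (-0.459808) = 0.344856 substitutions/site.
Under a molecular clock d = 2μt, so t = d/(2μ) = 0.344856 / (2 × 9.6 × 10^-9) = 17.96 million years.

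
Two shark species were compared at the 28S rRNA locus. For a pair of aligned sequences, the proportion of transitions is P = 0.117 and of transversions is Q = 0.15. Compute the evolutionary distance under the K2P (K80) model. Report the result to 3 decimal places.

0.331

Under the Kimura two-parameter model, d = −½ ln(1 − 2P − Q) − ¼ ln(1 − 2Q).
1 − 2P − Q = 0.616, giving −½ ln(0.616) = 0.242254.
1 − 2Q = 0.7, giving −¼ ln(0.7) = 0.089169.
d = 0.242254 + 0.089169 = 0.331423.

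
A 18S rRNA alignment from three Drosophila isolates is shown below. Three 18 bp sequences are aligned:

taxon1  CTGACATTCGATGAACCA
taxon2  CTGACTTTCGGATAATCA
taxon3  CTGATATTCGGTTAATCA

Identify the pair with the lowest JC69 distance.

taxon1–taxon2: 5/18 differ, p = 0.278, d = 0.347.
taxon1–taxon3: 4/18 differ, p = 0.222, d = 0.264.
taxon2–taxon3: 3/18 differ, p = 0.167, d = 0.188.
The smallest distance is between taxon2 and taxon3.

taxon2 and taxon3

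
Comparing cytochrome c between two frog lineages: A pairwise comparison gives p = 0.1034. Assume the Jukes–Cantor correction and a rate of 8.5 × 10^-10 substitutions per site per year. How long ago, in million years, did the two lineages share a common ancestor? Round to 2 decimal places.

65.45

d = −(3/4) ln(1 − 4p/3) = −0.75 ln(1 − 0.137867) = −0.75 ln(0.862133)
  = −0.75 × (-0.148346) = 0.111260 substitutions/site.
Under a molecular clock d = 2μt, so t = d/(2μ) = 0.111260 / (2 × 8.5 × 10^-10) = 65.45 million years.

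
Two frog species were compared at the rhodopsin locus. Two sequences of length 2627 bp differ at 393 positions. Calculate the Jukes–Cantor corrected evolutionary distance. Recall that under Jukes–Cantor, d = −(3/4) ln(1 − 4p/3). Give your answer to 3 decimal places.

0.167

p = 393/2627 ≈ 0.1496.
d = −(3/4) ln(1 − 4p/3) = −0.75 ln(1 − 0.199467) = −0.75 ln(0.800533)
  = −0.75 × (-0.222478) = 0.166859 substitutions/site.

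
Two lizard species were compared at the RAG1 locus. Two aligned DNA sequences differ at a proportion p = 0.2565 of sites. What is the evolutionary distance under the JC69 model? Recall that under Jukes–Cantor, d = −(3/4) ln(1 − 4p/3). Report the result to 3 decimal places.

d = −(3/4) ln(1 − 4p/3) = −0.75 ln(1 − 0.342) = −0.75 ln(0.658)
  = −0.75 × (-0.418550) = 0.313913 substitutions/site.

0.314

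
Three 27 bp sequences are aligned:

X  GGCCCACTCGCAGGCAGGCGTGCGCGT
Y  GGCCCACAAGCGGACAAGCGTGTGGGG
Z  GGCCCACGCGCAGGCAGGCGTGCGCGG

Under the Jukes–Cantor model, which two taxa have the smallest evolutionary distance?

X–Y: 8/27 differ, p = 0.296, d = 0.377.
X–Z: 2/27 differ, p = 0.074, d = 0.078.
Y–Z: 7/27 differ, p = 0.259, d = 0.318.
The smallest distance is between X and Z.

X and Z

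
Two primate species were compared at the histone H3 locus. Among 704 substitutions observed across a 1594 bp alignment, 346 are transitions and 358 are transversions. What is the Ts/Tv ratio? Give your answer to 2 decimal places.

0.97

R = 346/358 = 0.966480… ≈ 0.97 (to 2 d.p.).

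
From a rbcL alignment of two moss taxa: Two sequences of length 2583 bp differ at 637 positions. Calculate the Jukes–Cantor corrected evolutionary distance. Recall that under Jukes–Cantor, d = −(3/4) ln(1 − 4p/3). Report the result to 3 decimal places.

p = 637/2583 ≈ 0.246612.
d = −(3/4) ln(1 − 4p/3) = −0.75 ln(1 − 0.328816) = −0.75 ln(0.671184)
  = −0.75 × (-0.398712) = 0.299034 substitutions/site.

0.299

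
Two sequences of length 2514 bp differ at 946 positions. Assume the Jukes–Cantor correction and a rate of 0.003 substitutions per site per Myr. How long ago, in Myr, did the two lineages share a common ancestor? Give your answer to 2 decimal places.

p = 946/2514 ≈ 0.376293.
d = −(3/4) ln(1 − 4p/3) = −0.75 ln(1 − 0.501724) = −0.75 ln(0.498276)
  = −0.75 × (-0.696601) = 0.522451 substitutions/site.
Under a molecular clock d = 2μt, so t = d/(2μ) = 0.522451 / (2 × 0.003) = 87.08 Myr.

87.08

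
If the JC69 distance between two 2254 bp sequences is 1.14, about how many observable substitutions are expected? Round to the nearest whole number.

Invert JC69: p = (3/4)(1 − e^(−4d/3)) = 0.75 × (1 − e^(-1.52)) = 0.75 × (1 − 0.218712) = 0.585966.
Expected differing sites = pL ≈ 0.585966 × 2254 = 1320.767364 ≈ 1321.

1321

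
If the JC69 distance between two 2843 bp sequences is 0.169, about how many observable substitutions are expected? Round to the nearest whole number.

Invert JC69: p = (3/4)(1 − e^(−4d/3)) = 0.75 × (1 − e^(-0.225333)) = 0.75 × (1 − 0.798250) = 0.151313.
Expected differing sites = pL ≈ 0.151313 × 2843 = 430.182859 ≈ 430.

430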